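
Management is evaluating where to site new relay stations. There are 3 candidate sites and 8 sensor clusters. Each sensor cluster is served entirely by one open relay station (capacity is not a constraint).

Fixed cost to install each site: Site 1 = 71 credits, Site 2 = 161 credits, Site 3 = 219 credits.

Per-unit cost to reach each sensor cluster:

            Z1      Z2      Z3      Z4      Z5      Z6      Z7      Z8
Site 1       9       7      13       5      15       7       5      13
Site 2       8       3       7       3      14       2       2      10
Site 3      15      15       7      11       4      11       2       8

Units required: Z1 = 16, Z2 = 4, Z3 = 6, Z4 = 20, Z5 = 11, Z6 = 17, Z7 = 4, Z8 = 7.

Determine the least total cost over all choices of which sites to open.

Minimum total cost: 669

For any fixed open set, each sensor cluster goes to its cheapest open site; total = fixed + service.
{Site 2}: Z1→Site 2 8·16=128, Z2→Site 2 3·4=12, Z3→Site 2 7·6=42, Z4→Site 2 3·20=60, Z5→Site 2 14·11=154, Z6→Site 2 2·17=34, Z7→Site 2 2·4=8, Z8→Site 2 10·7=70. Service 508; fixed 161; total 669.
{Site 1, Site 2}: service 508 + fixed 232 = 740
{Site 2, Site 3}: Z1→Site 2 8·16=128, Z2→Site 2 3·4=12, Z3→Site 2 7·6=42, Z4→Site 2 3·20=60, Z5→Site 3 4·11=44, Z6→Site 2 2·17=34, Z7→Site 2 2·4=8, Z8→Site 3 8·7=56. Service 384; fixed 380; total 764.
{Site 1, Site 2, Site 3}: Z1→Site 2 8·16=128, Z2→Site 2 3·4=12, Z3→Site 2 7·6=42, Z4→Site 2 3·20=60, Z5→Site 3 4·11=44, Z6→Site 2 2·17=34, Z7→Site 2 2·4=8, Z8→Site 3 8·7=56. Service 384; fixed 451; total 835.
No other subset beats 669.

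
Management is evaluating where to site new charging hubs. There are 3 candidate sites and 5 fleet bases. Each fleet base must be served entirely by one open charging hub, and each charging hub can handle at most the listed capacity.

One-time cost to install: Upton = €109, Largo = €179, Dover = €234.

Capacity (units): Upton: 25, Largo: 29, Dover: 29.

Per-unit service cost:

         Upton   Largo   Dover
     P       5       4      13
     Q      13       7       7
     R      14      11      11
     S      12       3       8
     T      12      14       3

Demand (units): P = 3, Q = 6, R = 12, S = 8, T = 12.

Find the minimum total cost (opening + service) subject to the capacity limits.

Minimum total cost: 642

Open {Upton, Largo}: P→Largo 4·3=12, Q→Largo 7·6=42, R→Largo 11·12=132, S→Largo 3·8=24, T→Upton 12·12=144.
Loads: Upton carries 12/25, Largo carries 29/29. Service 354; fixed 288; total 642.
Next best feasible plan costs 645.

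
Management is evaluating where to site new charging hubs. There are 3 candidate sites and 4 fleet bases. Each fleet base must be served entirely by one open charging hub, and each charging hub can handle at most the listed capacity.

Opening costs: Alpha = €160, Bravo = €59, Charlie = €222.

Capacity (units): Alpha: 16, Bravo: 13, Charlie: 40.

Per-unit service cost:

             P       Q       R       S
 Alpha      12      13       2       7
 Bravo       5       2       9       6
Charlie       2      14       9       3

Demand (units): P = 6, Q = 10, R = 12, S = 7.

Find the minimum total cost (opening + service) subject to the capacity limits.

Minimum total cost: 442

Open {Bravo, Charlie}: P→Charlie 2·6=12, Q→Bravo 2·10=20, R→Charlie 9·12=108, S→Charlie 3·7=21.
Loads: Bravo carries 10/13, Charlie carries 25/40. Service 161; fixed 281; total 442.
Next best feasible plan costs 503.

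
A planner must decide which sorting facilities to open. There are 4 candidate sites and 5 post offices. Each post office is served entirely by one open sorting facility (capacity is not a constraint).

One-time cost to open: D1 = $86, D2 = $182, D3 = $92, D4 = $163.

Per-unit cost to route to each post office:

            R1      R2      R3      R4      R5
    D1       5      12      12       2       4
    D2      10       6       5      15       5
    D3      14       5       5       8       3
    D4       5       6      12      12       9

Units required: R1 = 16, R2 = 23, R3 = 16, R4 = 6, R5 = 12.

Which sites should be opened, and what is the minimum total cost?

Open D1 and D3; minimum total cost 501.

For any fixed open set, each post office goes to its cheapest open site; total = fixed + service.
{D1, D3}: R1→D1 5·16=80, R2→D3 5·23=115, R3→D3 5·16=80, R4→D1 2·6=12, R5→D3 3·12=36. Service 323; fixed 178; total 501.
{D3}: service 503 + fixed 92 = 595
{D3, D4}: R1→D4 5·16=80, R2→D3 5·23=115, R3→D3 5·16=80, R4→D3 8·6=48, R5→D3 3·12=36. Service 359; fixed 255; total 614.
{D1, D2, D3, D4}: service 323 + fixed 523 = 846
(All 15 nonempty subsets were checked; D1 and D3 is lowest.)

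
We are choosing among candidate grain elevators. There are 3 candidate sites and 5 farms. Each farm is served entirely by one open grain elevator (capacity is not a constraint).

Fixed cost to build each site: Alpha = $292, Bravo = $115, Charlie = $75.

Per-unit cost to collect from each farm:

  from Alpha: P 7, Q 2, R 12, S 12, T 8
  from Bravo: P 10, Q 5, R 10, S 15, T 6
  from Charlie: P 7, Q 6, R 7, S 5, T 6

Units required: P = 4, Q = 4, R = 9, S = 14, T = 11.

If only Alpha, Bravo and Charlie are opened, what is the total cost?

Each farm is assigned to its cheapest site among the open ones.
{Alpha, Bravo, Charlie}: P→Alpha 7·4=28, Q→Alpha 2·4=8, R→Charlie 7·9=63, S→Charlie 5·14=70, T→Bravo 6·11=66. Service 235; fixed 482; total 717.

Total cost: 717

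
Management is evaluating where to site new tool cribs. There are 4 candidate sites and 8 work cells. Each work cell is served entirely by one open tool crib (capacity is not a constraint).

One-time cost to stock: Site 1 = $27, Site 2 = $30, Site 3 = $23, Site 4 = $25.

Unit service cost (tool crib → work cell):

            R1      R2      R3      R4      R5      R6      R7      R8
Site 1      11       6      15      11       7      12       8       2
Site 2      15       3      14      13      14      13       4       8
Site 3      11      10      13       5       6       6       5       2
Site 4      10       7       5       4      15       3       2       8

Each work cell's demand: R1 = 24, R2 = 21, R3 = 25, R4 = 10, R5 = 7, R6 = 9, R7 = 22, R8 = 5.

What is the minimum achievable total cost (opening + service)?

For any fixed open set, each work cell goes to its cheapest open site; total = fixed + service.
{Site 2, Site 3, Site 4}: R1→Site 4 10·24=240, R2→Site 2 3·21=63, R3→Site 4 5·25=125, R4→Site 4 4·10=40, R5→Site 3 6·7=42, R6→Site 4 3·9=27, R7→Site 4 2·22=44, R8→Site 3 2·5=10. Service 591; fixed 78; total 669.
{Site 1, Site 2, Site 4}: service 598 + fixed 82 = 680
{Site 1, Site 2, Site 3, Site 4}: service 591 + fixed 105 = 696
{Site 3}: service 1065 + fixed 23 = 1088
No other subset beats 669.

Minimum total cost: 669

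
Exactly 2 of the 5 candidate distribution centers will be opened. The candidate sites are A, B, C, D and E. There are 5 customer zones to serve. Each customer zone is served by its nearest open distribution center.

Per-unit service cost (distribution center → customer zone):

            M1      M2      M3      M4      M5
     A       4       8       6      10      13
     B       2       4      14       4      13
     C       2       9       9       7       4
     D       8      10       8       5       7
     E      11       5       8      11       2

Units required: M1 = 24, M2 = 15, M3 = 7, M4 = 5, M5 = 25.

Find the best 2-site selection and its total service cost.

Choose B and E; total service cost 234.

With exactly 2 open, each customer zone uses its cheapest among the chosen.
{B, E}: M1→B 2·24=48, M2→B 4·15=60, M3→E 8·7=56, M4→B 4·5=20, M5→E 2·25=50. Service cost 234.
{C, E}: service cost 264
{B, C}: service cost 291
Among all 10 size-2 choices, {B, E} is lowest.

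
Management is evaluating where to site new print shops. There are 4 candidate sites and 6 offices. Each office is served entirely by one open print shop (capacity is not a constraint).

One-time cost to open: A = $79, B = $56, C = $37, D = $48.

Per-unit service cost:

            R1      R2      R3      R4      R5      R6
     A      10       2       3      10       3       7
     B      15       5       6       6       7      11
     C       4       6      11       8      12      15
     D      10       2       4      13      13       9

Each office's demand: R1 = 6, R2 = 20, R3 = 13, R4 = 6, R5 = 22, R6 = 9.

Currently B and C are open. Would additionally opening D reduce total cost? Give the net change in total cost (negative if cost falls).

Yes — net change −56 (cost falls by 56).

Current service cost with {B, C}: 491.
Adding D: each office re-picks its cheapest; new service cost 387, saving 104.
Extra fixed cost: 48. Net change = 48 − 104 = -56.
(Totals: 584 → 528.)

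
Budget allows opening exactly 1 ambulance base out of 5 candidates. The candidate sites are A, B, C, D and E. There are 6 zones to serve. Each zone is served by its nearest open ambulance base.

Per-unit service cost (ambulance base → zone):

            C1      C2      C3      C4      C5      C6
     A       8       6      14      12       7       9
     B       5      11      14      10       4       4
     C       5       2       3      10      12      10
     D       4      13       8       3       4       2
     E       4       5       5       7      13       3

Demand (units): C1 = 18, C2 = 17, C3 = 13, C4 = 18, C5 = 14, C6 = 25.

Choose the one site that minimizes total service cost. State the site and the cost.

Choose D only; total service cost 557.

With exactly 1 open, each zone uses its cheapest among the chosen.
{D}: C1→D 4·18=72, C2→D 13·17=221, C3→D 8·13=104, C4→D 3·18=54, C5→D 4·14=56, C6→D 2·25=50. Service cost 557.
{E}: service cost 605
{C}: service cost 761
Among all 5 size-1 choices, {D} is lowest.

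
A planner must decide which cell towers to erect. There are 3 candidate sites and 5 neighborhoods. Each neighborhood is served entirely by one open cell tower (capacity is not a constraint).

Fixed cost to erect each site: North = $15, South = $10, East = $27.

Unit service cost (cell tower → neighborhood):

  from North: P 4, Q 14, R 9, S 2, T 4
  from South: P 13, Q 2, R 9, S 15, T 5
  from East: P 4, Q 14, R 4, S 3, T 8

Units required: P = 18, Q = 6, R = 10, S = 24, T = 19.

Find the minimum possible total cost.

Minimum total cost: 300

For any fixed open set, each neighborhood goes to its cheapest open site; total = fixed + service.
{North, South, East}: P→North 4·18=72, Q→South 2·6=12, R→East 4·10=40, S→North 2·24=48, T→North 4·19=76. Service 248; fixed 52; total 300.
{North, South}: service 298 + fixed 25 = 323
{South, East}: service 291 + fixed 37 = 328
{South}: service 791 + fixed 10 = 801
No other subset beats 300.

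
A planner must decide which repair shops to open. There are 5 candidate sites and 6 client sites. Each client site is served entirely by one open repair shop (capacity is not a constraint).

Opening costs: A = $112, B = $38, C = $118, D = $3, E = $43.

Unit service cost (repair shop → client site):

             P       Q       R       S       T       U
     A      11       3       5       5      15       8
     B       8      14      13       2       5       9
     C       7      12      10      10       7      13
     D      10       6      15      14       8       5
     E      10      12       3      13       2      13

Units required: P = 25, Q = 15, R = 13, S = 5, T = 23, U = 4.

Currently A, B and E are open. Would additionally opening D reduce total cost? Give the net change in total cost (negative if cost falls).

Current service cost with {A, B, E}: 372.
Adding D: each client site re-picks its cheapest; new service cost 360, saving 12.
Extra fixed cost: 3. Net change = 3 − 12 = -9.
(Totals: 565 → 556.)

Yes — net change −9 (cost falls by 9).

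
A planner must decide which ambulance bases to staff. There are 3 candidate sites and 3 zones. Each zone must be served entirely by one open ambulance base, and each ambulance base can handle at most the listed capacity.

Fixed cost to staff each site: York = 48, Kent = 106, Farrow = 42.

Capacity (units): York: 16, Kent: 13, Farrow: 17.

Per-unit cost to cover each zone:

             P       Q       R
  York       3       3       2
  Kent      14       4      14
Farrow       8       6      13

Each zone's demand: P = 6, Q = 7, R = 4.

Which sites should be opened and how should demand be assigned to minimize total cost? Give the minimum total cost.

Open {York, Farrow}: P→York 3·6=18, Q→Farrow 6·7=42, R→York 2·4=8.
Loads: York carries 10/16, Farrow carries 7/17. Service 68; fixed 90; total 158.
Next best feasible plan costs 167.

Minimum total cost: 158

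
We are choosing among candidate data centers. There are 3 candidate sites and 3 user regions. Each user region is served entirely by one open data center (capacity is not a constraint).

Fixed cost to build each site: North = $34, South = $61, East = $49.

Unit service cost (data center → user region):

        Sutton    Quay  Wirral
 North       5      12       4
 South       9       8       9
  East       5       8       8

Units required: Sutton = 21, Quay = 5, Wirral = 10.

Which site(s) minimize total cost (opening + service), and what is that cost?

For any fixed open set, each user region goes to its cheapest open site; total = fixed + service.
{North}: Sutton→North 5·21=105, Quay→North 12·5=60, Wirral→North 4·10=40. Service 205; fixed 34; total 239.
{North, East}: service 185 + fixed 83 = 268
{East}: service 225 + fixed 49 = 274
{North, South, East}: service 185 + fixed 144 = 329
(All 7 nonempty subsets were checked; North only is lowest.)

Open North only; minimum total cost 239.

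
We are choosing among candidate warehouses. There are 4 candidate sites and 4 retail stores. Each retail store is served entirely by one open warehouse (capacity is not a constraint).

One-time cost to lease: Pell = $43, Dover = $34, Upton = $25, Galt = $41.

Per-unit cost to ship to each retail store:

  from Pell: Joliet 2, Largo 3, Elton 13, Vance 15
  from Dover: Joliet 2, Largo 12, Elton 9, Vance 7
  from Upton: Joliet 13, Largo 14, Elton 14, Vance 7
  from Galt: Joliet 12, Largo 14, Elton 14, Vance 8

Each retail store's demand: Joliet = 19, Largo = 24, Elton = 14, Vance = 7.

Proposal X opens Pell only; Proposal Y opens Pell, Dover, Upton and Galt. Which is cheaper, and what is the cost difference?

Proposal X: {Pell}: Joliet→Pell 2·19=38, Largo→Pell 3·24=72, Elton→Pell 13·14=182, Vance→Pell 15·7=105. Service 397; fixed 43; total 440.
Proposal Y: {Pell, Dover, Upton, Galt}: Joliet→Pell 2·19=38, Largo→Pell 3·24=72, Elton→Dover 9·14=126, Vance→Dover 7·7=49. Service 285; fixed 143; total 428.
Difference: |440 − 428| = 12.

Proposal Y is cheaper by 12.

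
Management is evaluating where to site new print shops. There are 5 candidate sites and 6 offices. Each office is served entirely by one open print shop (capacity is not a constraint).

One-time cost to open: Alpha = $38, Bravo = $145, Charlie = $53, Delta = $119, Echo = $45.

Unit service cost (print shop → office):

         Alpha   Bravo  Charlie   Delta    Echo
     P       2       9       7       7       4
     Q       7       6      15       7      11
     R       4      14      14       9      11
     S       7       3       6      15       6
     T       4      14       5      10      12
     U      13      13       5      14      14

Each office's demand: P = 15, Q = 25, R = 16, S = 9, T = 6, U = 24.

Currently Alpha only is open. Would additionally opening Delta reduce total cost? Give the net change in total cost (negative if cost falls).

No — net change +119 (cost rises by 119).

Current service cost with {Alpha}: 668.
Adding Delta: each office re-picks its cheapest; new service cost 668, saving 0.
Extra fixed cost: 119. Net change = 119 − 0 = 119.
(Totals: 706 → 825.)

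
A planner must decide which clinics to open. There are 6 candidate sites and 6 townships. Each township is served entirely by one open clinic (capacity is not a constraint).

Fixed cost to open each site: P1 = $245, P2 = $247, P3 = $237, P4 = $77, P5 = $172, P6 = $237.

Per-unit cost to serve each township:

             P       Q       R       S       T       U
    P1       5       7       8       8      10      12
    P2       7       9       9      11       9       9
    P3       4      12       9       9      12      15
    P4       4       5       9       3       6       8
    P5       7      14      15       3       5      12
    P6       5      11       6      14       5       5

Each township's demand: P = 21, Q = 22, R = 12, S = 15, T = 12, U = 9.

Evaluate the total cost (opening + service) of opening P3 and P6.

Each township is assigned to its cheapest site among the open ones.
{P3, P6}: P→P3 4·21=84, Q→P6 11·22=242, R→P6 6·12=72, S→P3 9·15=135, T→P6 5·12=60, U→P6 5·9=45. Service 638; fixed 474; total 1112.

Total cost: 1112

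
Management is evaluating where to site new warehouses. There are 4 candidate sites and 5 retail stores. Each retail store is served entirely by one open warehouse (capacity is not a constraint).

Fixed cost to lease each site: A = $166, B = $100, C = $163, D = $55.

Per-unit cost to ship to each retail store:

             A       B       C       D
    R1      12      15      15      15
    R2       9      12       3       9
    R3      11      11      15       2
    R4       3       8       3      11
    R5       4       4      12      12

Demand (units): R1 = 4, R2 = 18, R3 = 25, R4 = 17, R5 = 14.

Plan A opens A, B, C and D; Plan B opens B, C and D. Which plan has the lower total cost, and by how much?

Plan B is cheaper by 154.

Plan A: {A, B, C, D}: R1→A 12·4=48, R2→C 3·18=54, R3→D 2·25=50, R4→A 3·17=51, R5→A 4·14=56. Service 259; fixed 484; total 743.
Plan B: {B, C, D}: R1→B 15·4=60, R2→C 3·18=54, R3→D 2·25=50, R4→C 3·17=51, R5→B 4·14=56. Service 271; fixed 318; total 589.
Difference: |743 − 589| = 154.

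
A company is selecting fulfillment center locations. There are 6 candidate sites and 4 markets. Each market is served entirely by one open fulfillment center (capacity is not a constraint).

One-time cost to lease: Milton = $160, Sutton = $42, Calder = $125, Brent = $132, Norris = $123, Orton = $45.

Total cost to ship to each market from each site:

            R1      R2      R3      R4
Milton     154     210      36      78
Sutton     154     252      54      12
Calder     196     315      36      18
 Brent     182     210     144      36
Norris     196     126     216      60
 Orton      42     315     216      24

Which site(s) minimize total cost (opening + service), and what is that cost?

For any fixed open set, each market goes to its cheapest open site; total = fixed + service.
{Sutton, Norris, Orton}: R1→Orton 42, R2→Norris 126, R3→Sutton 54, R4→Sutton 12. Service 234; fixed 210; total 444.
{Sutton, Orton}: R1→Orton 42, R2→Sutton 252, R3→Sutton 54, R4→Sutton 12. Service 360; fixed 87; total 447.
{Sutton, Norris}: R1→Sutton 154, R2→Norris 126, R3→Sutton 54, R4→Sutton 12. Service 346; fixed 165; total 511.
{Milton, Sutton, Calder, Brent, Norris, Orton}: R1→Orton 42, R2→Norris 126, R3→Milton 36, R4→Sutton 12. Service 216; fixed 627; total 843.
No other subset beats 444.

Open Sutton, Norris and Orton; minimum total cost 444.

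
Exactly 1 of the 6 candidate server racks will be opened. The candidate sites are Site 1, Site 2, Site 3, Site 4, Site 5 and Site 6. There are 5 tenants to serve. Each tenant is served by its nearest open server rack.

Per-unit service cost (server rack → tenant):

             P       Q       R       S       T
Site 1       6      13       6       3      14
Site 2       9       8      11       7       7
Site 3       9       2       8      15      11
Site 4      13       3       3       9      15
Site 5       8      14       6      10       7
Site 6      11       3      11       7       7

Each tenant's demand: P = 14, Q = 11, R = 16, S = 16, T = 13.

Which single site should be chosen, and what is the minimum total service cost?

Choose Site 1 only; total service cost 553.

With exactly 1 open, each tenant uses its cheapest among the chosen.
{Site 1}: P→Site 1 6·14=84, Q→Site 1 13·11=143, R→Site 1 6·16=96, S→Site 1 3·16=48, T→Site 1 14·13=182. Service cost 553.
{Site 6}: service cost 566
{Site 2}: service cost 593
Among all 6 size-1 choices, {Site 1} is lowest.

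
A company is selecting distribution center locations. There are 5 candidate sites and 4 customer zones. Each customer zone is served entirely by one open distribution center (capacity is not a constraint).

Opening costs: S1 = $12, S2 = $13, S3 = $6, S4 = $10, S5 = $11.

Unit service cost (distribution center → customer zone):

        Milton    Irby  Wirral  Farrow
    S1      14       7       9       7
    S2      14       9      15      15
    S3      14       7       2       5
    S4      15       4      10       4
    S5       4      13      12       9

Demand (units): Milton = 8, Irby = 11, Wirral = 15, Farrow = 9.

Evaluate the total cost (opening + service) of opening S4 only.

Each customer zone is assigned to its cheapest site among the open ones.
{S4}: Milton→S4 15·8=120, Irby→S4 4·11=44, Wirral→S4 10·15=150, Farrow→S4 4·9=36. Service 350; fixed 10; total 360.

Total cost: 360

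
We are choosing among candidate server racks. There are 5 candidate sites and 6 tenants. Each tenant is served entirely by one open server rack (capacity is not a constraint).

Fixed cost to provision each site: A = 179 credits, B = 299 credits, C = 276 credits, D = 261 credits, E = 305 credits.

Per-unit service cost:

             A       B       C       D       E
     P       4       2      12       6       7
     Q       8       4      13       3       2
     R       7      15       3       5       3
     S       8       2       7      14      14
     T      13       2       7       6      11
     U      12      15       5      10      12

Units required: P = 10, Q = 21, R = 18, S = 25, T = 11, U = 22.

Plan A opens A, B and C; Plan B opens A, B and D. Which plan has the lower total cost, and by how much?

Plan A: {A, B, C}: P→B 2·10=20, Q→B 4·21=84, R→C 3·18=54, S→B 2·25=50, T→B 2·11=22, U→C 5·22=110. Service 340; fixed 754; total 1094.
Plan B: {A, B, D}: P→B 2·10=20, Q→D 3·21=63, R→D 5·18=90, S→B 2·25=50, T→B 2·11=22, U→D 10·22=220. Service 465; fixed 739; total 1204.
Difference: |1094 − 1204| = 110.

Plan A is cheaper by 110.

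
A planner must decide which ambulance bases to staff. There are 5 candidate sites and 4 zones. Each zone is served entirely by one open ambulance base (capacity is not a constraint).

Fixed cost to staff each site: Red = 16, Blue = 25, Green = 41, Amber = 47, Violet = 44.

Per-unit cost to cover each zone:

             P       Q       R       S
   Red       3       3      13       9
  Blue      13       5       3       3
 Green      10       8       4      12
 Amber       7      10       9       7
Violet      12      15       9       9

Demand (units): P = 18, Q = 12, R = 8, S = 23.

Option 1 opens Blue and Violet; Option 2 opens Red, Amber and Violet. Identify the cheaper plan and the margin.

Option 2 is cheaper by 8.

Option 1: {Blue, Violet}: P→Violet 12·18=216, Q→Blue 5·12=60, R→Blue 3·8=24, S→Blue 3·23=69. Service 369; fixed 69; total 438.
Option 2: {Red, Amber, Violet}: P→Red 3·18=54, Q→Red 3·12=36, R→Amber 9·8=72, S→Amber 7·23=161. Service 323; fixed 107; total 430.
Difference: |438 − 430| = 8.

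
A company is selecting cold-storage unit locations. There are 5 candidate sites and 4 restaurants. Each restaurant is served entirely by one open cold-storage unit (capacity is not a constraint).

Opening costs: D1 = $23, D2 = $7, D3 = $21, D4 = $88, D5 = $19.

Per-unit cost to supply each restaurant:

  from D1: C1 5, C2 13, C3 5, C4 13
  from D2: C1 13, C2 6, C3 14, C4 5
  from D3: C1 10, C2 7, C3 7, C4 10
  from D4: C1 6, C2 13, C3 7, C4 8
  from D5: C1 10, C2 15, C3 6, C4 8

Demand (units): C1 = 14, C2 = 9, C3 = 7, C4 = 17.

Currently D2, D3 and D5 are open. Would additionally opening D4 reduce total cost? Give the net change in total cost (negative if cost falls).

No — net change +32 (cost rises by 32).

Current service cost with {D2, D3, D5}: 321.
Adding D4: each restaurant re-picks its cheapest; new service cost 265, saving 56.
Extra fixed cost: 88. Net change = 88 − 56 = 32.
(Totals: 368 → 400.)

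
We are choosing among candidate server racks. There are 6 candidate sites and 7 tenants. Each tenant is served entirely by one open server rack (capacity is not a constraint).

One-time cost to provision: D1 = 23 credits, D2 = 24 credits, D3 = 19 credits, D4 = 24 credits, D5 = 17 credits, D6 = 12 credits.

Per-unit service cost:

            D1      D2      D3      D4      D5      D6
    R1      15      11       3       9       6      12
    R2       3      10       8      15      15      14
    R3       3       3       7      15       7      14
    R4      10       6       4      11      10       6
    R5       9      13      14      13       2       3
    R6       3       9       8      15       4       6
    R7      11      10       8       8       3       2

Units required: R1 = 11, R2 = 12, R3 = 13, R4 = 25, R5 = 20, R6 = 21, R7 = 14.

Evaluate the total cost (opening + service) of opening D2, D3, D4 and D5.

Each tenant is assigned to its cheapest site among the open ones.
{D2, D3, D4, D5}: R1→D3 3·11=33, R2→D3 8·12=96, R3→D2 3·13=39, R4→D3 4·25=100, R5→D5 2·20=40, R6→D5 4·21=84, R7→D5 3·14=42. Service 434; fixed 84; total 518.

Total cost: 518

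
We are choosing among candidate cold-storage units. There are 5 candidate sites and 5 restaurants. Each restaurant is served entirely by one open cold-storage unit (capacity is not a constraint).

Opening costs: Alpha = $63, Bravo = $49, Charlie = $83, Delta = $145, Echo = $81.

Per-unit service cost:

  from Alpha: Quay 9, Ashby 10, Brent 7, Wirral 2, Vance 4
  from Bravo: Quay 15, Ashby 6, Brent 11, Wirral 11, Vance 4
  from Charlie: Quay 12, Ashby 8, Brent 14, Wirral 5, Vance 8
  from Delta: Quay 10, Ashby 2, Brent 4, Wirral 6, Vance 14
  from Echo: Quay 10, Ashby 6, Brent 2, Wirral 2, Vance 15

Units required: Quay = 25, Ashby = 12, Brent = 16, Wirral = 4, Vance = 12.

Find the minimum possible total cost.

For any fixed open set, each restaurant goes to its cheapest open site; total = fixed + service.
{Alpha, Echo}: Quay→Alpha 9·25=225, Ashby→Echo 6·12=72, Brent→Echo 2·16=32, Wirral→Alpha 2·4=8, Vance→Alpha 4·12=48. Service 385; fixed 144; total 529.
{Bravo, Echo}: service 410 + fixed 130 = 540
{Alpha}: service 513 + fixed 63 = 576
{Alpha, Bravo, Charlie, Delta, Echo}: service 337 + fixed 421 = 758
No other subset beats 529.

Minimum total cost: 529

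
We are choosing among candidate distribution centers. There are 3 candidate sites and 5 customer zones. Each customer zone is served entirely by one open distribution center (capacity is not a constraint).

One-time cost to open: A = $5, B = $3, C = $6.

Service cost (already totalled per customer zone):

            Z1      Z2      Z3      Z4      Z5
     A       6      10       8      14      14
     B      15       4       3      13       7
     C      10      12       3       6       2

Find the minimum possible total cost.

Minimum total cost: 34

For any fixed open set, each customer zone goes to its cheapest open site; total = fixed + service.
{B, C}: Z1→C 10, Z2→B 4, Z3→B 3, Z4→C 6, Z5→C 2. Service 25; fixed 9; total 34.
{A, B, C}: Z1→A 6, Z2→B 4, Z3→B 3, Z4→C 6, Z5→C 2. Service 21; fixed 14; total 35.
{A, C}: Z1→A 6, Z2→A 10, Z3→C 3, Z4→C 6, Z5→C 2. Service 27; fixed 11; total 38.
{B}: Z1→B 15, Z2→B 4, Z3→B 3, Z4→B 13, Z5→B 7. Service 42; fixed 3; total 45.
(All 7 nonempty subsets were checked; B and C is lowest.)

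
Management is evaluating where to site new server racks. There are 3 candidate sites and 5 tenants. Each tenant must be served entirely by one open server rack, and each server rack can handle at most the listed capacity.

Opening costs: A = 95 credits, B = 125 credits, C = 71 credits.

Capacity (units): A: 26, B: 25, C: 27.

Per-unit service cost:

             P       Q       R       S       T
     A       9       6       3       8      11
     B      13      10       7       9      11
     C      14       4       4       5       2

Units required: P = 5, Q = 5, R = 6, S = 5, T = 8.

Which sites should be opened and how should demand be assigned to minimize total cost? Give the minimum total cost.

Minimum total cost: 290

Open {A, C}: P→A 9·5=45, Q→C 4·5=20, R→A 3·6=18, S→C 5·5=25, T→C 2·8=16.
Loads: A carries 11/26, C carries 18/27. Service 124; fixed 166; total 290.
Next best feasible plan costs 296.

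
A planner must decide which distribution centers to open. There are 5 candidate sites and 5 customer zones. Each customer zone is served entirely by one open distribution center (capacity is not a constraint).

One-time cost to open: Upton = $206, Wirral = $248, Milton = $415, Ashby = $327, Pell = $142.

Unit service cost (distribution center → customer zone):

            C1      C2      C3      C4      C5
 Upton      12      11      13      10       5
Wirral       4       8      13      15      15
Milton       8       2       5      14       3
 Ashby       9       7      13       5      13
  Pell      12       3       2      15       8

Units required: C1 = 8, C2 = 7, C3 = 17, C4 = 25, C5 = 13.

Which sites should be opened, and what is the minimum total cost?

Open Pell only; minimum total cost 772.

For any fixed open set, each customer zone goes to its cheapest open site; total = fixed + service.
{Pell}: C1→Pell 12·8=96, C2→Pell 3·7=21, C3→Pell 2·17=34, C4→Pell 15·25=375, C5→Pell 8·13=104. Service 630; fixed 142; total 772.
{Upton, Pell}: service 466 + fixed 348 = 814
{Ashby, Pell}: C1→Ashby 9·8=72, C2→Pell 3·7=21, C3→Pell 2·17=34, C4→Ashby 5·25=125, C5→Pell 8·13=104. Service 356; fixed 469; total 825.
{Upton, Wirral, Milton, Ashby, Pell}: service 244 + fixed 1338 = 1582
No other subset beats 772.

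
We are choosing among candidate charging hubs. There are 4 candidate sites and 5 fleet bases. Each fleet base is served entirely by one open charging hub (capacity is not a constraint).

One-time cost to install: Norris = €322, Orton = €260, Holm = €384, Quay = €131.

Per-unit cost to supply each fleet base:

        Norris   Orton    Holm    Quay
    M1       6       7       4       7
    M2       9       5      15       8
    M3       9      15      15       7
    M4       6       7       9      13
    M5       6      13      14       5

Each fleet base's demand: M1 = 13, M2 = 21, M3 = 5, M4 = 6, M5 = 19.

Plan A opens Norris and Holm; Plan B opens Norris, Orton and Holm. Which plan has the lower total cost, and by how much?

Plan A is cheaper by 176.

Plan A: {Norris, Holm}: M1→Holm 4·13=52, M2→Norris 9·21=189, M3→Norris 9·5=45, M4→Norris 6·6=36, M5→Norris 6·19=114. Service 436; fixed 706; total 1142.
Plan B: {Norris, Orton, Holm}: M1→Holm 4·13=52, M2→Orton 5·21=105, M3→Norris 9·5=45, M4→Norris 6·6=36, M5→Norris 6·19=114. Service 352; fixed 966; total 1318.
Difference: |1142 − 1318| = 176.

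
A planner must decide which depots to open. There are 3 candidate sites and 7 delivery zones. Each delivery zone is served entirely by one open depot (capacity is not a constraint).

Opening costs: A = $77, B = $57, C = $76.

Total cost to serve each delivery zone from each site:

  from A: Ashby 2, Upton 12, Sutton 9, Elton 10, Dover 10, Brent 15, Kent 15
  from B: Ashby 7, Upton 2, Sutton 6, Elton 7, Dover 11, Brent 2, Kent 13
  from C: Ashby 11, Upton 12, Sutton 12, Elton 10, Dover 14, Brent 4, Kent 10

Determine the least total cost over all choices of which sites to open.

For any fixed open set, each delivery zone goes to its cheapest open site; total = fixed + service.
{B}: Ashby→B 7, Upton→B 2, Sutton→B 6, Elton→B 7, Dover→B 11, Brent→B 2, Kent→B 13. Service 48; fixed 57; total 105.
{C}: Ashby→C 11, Upton→C 12, Sutton→C 12, Elton→C 10, Dover→C 14, Brent→C 4, Kent→C 10. Service 73; fixed 76; total 149.
{A}: Ashby→A 2, Upton→A 12, Sutton→A 9, Elton→A 10, Dover→A 10, Brent→A 15, Kent→A 15. Service 73; fixed 77; total 150.
{A, B, C}: service 39 + fixed 210 = 249
(All 7 nonempty subsets were checked; B only is lowest.)

Minimum total cost: 105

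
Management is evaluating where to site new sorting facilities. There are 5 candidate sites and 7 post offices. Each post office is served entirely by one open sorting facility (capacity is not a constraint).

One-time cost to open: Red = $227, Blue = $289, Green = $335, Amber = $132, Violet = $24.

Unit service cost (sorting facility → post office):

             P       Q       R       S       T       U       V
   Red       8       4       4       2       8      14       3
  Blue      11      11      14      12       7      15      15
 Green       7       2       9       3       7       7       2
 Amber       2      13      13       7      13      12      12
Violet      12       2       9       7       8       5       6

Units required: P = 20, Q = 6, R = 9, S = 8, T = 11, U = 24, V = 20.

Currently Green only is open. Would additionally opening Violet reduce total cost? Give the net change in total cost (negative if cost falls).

Current service cost with {Green}: 542.
Adding Violet: each post office re-picks its cheapest; new service cost 494, saving 48.
Extra fixed cost: 24. Net change = 24 − 48 = -24.
(Totals: 877 → 853.)

Yes — net change −24 (cost falls by 24).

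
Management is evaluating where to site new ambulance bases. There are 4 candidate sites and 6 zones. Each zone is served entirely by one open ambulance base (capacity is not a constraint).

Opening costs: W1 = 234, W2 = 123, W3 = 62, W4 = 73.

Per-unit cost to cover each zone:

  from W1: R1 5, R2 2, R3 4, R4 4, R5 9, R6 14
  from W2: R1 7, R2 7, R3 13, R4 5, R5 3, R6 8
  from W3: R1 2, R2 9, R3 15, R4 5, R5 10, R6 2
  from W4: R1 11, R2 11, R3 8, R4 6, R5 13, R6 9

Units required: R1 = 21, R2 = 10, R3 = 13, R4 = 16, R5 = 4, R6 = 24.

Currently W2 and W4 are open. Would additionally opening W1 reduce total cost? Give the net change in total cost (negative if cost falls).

Current service cost with {W2, W4}: 605.
Adding W1: each zone re-picks its cheapest; new service cost 445, saving 160.
Extra fixed cost: 234. Net change = 234 − 160 = 74.
(Totals: 801 → 875.)

No — net change +74 (cost rises by 74).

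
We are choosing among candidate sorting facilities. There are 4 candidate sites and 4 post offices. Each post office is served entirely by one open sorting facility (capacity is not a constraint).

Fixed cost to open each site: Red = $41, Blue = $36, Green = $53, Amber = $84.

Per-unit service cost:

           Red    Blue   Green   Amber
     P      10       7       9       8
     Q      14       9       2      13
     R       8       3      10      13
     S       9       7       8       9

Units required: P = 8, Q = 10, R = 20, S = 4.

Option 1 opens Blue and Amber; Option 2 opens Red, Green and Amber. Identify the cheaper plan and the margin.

Option 1: {Blue, Amber}: P→Blue 7·8=56, Q→Blue 9·10=90, R→Blue 3·20=60, S→Blue 7·4=28. Service 234; fixed 120; total 354.
Option 2: {Red, Green, Amber}: P→Amber 8·8=64, Q→Green 2·10=20, R→Red 8·20=160, S→Green 8·4=32. Service 276; fixed 178; total 454.
Difference: |354 − 454| = 100.

Option 1 is cheaper by 100.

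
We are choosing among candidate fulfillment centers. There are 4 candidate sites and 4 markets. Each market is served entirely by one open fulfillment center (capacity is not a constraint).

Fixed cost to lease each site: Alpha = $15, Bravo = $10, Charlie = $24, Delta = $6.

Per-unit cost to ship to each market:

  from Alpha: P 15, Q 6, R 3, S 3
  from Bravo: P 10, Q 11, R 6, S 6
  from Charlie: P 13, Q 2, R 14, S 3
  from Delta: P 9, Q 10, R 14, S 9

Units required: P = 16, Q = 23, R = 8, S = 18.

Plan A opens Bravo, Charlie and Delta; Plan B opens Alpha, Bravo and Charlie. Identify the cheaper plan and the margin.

Plan A is cheaper by 1.

Plan A: {Bravo, Charlie, Delta}: P→Delta 9·16=144, Q→Charlie 2·23=46, R→Bravo 6·8=48, S→Charlie 3·18=54. Service 292; fixed 40; total 332.
Plan B: {Alpha, Bravo, Charlie}: P→Bravo 10·16=160, Q→Charlie 2·23=46, R→Alpha 3·8=24, S→Alpha 3·18=54. Service 284; fixed 49; total 333.
Difference: |332 − 333| = 1.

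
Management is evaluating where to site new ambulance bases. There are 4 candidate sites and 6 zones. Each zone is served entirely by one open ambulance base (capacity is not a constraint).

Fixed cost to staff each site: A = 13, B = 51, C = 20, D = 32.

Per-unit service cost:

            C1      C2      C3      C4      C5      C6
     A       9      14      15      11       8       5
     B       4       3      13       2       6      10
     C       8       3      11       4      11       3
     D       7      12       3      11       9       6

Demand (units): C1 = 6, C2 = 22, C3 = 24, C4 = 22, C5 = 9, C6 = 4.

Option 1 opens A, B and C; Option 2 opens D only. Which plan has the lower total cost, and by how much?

Option 1: {A, B, C}: C1→B 4·6=24, C2→B 3·22=66, C3→C 11·24=264, C4→B 2·22=44, C5→B 6·9=54, C6→C 3·4=12. Service 464; fixed 84; total 548.
Option 2: {D}: C1→D 7·6=42, C2→D 12·22=264, C3→D 3·24=72, C4→D 11·22=242, C5→D 9·9=81, C6→D 6·4=24. Service 725; fixed 32; total 757.
Difference: |548 − 757| = 209.

Option 1 is cheaper by 209.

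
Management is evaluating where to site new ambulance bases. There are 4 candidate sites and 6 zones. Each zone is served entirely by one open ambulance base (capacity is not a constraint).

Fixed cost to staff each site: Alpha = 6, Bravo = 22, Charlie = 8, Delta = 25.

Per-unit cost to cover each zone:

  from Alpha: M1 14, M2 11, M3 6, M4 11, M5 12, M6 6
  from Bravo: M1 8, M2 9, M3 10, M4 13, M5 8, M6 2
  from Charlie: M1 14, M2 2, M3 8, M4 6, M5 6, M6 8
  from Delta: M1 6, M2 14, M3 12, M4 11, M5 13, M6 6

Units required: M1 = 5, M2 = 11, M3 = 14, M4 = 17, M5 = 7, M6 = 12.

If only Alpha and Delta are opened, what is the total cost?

Each zone is assigned to its cheapest site among the open ones.
{Alpha, Delta}: M1→Delta 6·5=30, M2→Alpha 11·11=121, M3→Alpha 6·14=84, M4→Alpha 11·17=187, M5→Alpha 12·7=84, M6→Alpha 6·12=72. Service 578; fixed 31; total 609.

Total cost: 609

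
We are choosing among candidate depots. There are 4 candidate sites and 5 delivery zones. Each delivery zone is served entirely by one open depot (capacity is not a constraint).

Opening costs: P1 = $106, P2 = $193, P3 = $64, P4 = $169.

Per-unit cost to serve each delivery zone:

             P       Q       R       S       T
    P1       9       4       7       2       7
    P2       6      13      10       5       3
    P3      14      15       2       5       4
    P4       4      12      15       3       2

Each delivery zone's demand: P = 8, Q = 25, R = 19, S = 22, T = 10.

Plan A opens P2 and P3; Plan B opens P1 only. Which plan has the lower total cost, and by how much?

Plan B is cheaper by 283.

Plan A: {P2, P3}: P→P2 6·8=48, Q→P2 13·25=325, R→P3 2·19=38, S→P2 5·22=110, T→P2 3·10=30. Service 551; fixed 257; total 808.
Plan B: {P1}: P→P1 9·8=72, Q→P1 4·25=100, R→P1 7·19=133, S→P1 2·22=44, T→P1 7·10=70. Service 419; fixed 106; total 525.
Difference: |808 − 525| = 283.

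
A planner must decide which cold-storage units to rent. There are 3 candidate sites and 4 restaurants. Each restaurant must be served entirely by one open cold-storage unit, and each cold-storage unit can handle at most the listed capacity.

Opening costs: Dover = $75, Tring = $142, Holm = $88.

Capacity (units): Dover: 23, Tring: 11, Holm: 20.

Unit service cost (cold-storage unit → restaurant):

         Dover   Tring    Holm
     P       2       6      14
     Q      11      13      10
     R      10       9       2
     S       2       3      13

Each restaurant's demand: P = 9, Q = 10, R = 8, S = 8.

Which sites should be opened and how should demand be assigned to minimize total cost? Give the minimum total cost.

Minimum total cost: 313

Open {Dover, Holm}: P→Dover 2·9=18, Q→Holm 10·10=100, R→Holm 2·8=16, S→Dover 2·8=16.
Loads: Dover carries 17/23, Holm carries 18/20. Service 150; fixed 163; total 313.
Next best feasible plan costs 411.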